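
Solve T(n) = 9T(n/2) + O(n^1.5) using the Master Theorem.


a=9, b=2, c=1.5. log_2(9)=3.170 > c=1.5. Case 1: O(n^log_b(a)) = O(n^3.170)
Complexity: O(n^3.170)


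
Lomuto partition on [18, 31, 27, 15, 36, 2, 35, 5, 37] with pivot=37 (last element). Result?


Elements <= 37 go left of pivot.
Result: [18, 31, 27, 15, 36, 2, 35, 5, 37], pivot at index 8


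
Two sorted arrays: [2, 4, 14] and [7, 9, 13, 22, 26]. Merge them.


Compare heads, take smaller each step.
Merged: [2, 4, 7, 9, 13, 14, 22, 26]


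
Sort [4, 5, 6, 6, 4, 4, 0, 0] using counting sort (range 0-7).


Count array: [2, 0, 0, 0, 3, 1, 2, 0]
Reconstruct: [0, 0, 4, 4, 4, 5, 6, 6]


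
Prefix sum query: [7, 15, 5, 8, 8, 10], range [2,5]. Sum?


Prefix sums: [0, 7, 22, 27, 35, 43, 53]
Sum[2..5] = prefix[6] - prefix[2] = 53 - 22 = 31


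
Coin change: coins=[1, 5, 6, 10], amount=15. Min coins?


dp[0]=0; dp[i]=1+min(dp[i-c] for c in coins)
...dp[10]=1, dp[11]=2, dp[12]=2, dp[13]=3, dp[14]=4, dp[15]=2
Minimum coins for 15 = 2


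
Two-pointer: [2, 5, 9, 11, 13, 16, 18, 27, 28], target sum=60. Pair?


Two pointers: lo=0, hi=8
No pair sums to 60


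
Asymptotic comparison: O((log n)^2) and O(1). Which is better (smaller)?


constant grows slower than polylogarithmic
O(1) is asymptotically smaller; O((log n)^2) grows faster


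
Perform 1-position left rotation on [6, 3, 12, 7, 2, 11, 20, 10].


Left rotate by 1: [3, 12, 7, 2, 11, 20, 10, 6]


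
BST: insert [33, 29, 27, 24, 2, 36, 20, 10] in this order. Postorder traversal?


Root = 33; build tree by BST insertion.
Postorder traversal: [10, 20, 2, 24, 27, 29, 36, 33]


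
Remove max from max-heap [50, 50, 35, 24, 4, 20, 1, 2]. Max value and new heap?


Max = 50
Replace root with last, heapify down
Resulting heap: [50, 24, 35, 2, 4, 20, 1]


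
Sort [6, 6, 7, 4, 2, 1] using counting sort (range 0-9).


Count array: [0, 1, 1, 0, 1, 0, 2, 1, 0, 0]
Reconstruct: [1, 2, 4, 6, 6, 7]


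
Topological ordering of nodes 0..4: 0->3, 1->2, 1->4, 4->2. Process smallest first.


Kahn's algorithm, process smallest node first
Order: [0, 1, 3, 4, 2]


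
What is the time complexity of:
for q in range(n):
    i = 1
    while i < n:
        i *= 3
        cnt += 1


Per nesting level: O(n) * O(log n) = O(n log n)
Complexity: O(n log n)


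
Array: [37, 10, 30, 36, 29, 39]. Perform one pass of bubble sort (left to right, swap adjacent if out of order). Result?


After one pass: [10, 30, 36, 29, 37, 39]


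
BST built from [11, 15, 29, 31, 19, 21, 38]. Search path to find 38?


BST root = 11
Search for 38: compare at each node
Path: [11, 15, 29, 31, 38]


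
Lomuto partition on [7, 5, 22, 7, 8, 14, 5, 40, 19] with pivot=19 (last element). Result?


Elements <= 19 go left of pivot.
Result: [7, 5, 7, 8, 14, 5, 19, 40, 22], pivot at index 6


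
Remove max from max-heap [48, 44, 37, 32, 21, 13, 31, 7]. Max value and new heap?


Max = 48
Replace root with last, heapify down
Resulting heap: [44, 32, 37, 7, 21, 13, 31]


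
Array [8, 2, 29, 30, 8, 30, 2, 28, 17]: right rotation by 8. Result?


Right rotate by 8: [2, 29, 30, 8, 30, 2, 28, 17, 8]


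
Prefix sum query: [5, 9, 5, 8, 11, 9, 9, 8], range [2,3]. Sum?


Prefix sums: [0, 5, 14, 19, 27, 38, 47, 56, 64]
Sum[2..3] = prefix[4] - prefix[2] = 27 - 14 = 13


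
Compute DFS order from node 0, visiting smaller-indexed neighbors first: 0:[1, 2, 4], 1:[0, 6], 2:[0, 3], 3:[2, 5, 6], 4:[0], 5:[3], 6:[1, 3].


DFS stack-based: start with [0]
Visit order: [0, 1, 6, 3, 2, 5, 4]


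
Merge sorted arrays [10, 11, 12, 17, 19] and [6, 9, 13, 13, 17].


Compare heads, take smaller each step.
Merged: [6, 9, 10, 11, 12, 13, 13, 17, 17, 19]


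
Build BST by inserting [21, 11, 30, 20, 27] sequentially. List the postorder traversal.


Root = 21; build tree by BST insertion.
Postorder traversal: [20, 11, 27, 30, 21]


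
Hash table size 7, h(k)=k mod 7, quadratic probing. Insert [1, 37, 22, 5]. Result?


Insertions: 1->slot 1; 37->slot 2; 22->slot 5; 5->slot 6
Table: [None, 1, 37, None, None, 22, 5]


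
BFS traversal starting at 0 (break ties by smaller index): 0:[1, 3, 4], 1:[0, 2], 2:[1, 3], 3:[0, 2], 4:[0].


BFS queue: start with [0]
Visit order: [0, 1, 3, 4, 2]


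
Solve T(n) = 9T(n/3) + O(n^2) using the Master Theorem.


a=9, b=3, c=2. log_3(9)=2 = c=2. Case 2: O(n^c log n) = O(n^2 log n)
Complexity: O(n^2 log n)


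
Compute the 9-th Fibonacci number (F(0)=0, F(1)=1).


F(n)=F(n-1)+F(n-2)
...F(7)=13, F(8)=21, F(9)=34


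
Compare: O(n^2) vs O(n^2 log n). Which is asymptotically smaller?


quadratic grows slower than n^2 log n
O(n^2) is asymptotically smaller; O(n^2 log n) grows faster


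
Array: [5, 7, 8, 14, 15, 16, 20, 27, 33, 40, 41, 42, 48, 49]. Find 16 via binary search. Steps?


Search for 16:
[0,13] mid=6 arr[6]=20
[0,5] mid=2 arr[2]=8
[3,5] mid=4 arr[4]=15
[5,5] mid=5 arr[5]=16
Total: 4 comparisons


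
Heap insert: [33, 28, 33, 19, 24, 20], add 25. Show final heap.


Append 25: [33, 28, 33, 19, 24, 20, 25]
Bubble up: no swaps needed
Result: [33, 28, 33, 19, 24, 20, 25]


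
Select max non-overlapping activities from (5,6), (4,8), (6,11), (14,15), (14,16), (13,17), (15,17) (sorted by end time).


Greedy: pick earliest-ending, then skip overlaps.
Selected (4 activities): [(5, 6), (6, 11), (14, 15), (15, 17)]


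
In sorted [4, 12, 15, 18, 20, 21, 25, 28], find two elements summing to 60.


Two pointers: lo=0, hi=7
No pair sums to 60


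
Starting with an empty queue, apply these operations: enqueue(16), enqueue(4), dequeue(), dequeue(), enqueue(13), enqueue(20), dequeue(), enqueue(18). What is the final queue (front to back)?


enqueue(16) -> [16]
enqueue(4) -> [16, 4]
dequeue() returns 16 -> [4]
dequeue() returns 4 -> []
enqueue(13) -> [13]
enqueue(20) -> [13, 20]
dequeue() returns 13 -> [20]
enqueue(18) -> [20, 18]
Final queue (front to back): [20, 18]


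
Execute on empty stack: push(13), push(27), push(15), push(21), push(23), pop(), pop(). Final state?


push(13) -> [13]
push(27) -> [13, 27]
push(15) -> [13, 27, 15]
push(21) -> [13, 27, 15, 21]
push(23) -> [13, 27, 15, 21, 23]
pop() returns 23 -> [13, 27, 15, 21]
pop() returns 21 -> [13, 27, 15]
Final stack (bottom to top): [13, 27, 15]


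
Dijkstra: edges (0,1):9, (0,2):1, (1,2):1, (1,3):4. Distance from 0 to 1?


Dijkstra from 0:
Distances: {0: 0, 1: 2, 2: 1, 3: 6}
Shortest distance to 1 = 2, path = [0, 2, 1]


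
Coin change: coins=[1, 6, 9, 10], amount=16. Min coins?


dp[0]=0; dp[i]=1+min(dp[i-c] for c in coins)
...dp[11]=2, dp[12]=2, dp[13]=3, dp[14]=4, dp[15]=2, dp[16]=2
Minimum coins for 16 = 2


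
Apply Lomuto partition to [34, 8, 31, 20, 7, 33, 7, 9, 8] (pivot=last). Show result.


Elements <= 8 go left of pivot.
Result: [8, 7, 7, 8, 34, 33, 31, 9, 20], pivot at index 3


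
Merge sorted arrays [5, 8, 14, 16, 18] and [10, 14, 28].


Compare heads, take smaller each step.
Merged: [5, 8, 10, 14, 14, 16, 18, 28]


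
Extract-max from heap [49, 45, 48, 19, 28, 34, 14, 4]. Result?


Max = 49
Replace root with last, heapify down
Resulting heap: [48, 45, 34, 19, 28, 4, 14]


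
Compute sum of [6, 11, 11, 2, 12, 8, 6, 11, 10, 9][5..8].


Prefix sums: [0, 6, 17, 28, 30, 42, 50, 56, 67, 77, 86]
Sum[5..8] = prefix[9] - prefix[5] = 77 - 42 = 35


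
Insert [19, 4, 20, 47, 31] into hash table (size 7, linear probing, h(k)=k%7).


Insertions: 19->slot 5; 4->slot 4; 20->slot 6; 47->slot 0; 31->slot 3
Table: [47, None, None, 31, 4, 19, 20]


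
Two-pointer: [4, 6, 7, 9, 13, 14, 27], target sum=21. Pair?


Two pointers: lo=0, hi=6
Found pair: (7, 14) summing to 21


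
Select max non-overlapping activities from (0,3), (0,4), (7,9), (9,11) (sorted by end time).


Greedy: pick earliest-ending, then skip overlaps.
Selected (3 activities): [(0, 3), (7, 9), (9, 11)]


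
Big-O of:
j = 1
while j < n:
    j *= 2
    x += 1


Per nesting level: O(log n) = O(log n)
Complexity: O(log n)


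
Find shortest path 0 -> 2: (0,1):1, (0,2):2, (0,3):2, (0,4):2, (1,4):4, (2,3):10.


Dijkstra from 0:
Distances: {0: 0, 1: 1, 2: 2, 3: 2, 4: 2}
Shortest distance to 2 = 2, path = [0, 2]


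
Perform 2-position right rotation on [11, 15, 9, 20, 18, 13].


Right rotate by 2: [18, 13, 11, 15, 9, 20]


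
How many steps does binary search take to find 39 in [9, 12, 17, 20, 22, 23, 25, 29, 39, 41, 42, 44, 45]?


Search for 39:
[0,12] mid=6 arr[6]=25
[7,12] mid=9 arr[9]=41
[7,8] mid=7 arr[7]=29
[8,8] mid=8 arr[8]=39
Total: 4 comparisons


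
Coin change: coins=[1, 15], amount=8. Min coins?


dp[0]=0; dp[i]=1+min(dp[i-c] for c in coins)
...dp[3]=3, dp[4]=4, dp[5]=5, dp[6]=6, dp[7]=7, dp[8]=8
Minimum coins for 8 = 8


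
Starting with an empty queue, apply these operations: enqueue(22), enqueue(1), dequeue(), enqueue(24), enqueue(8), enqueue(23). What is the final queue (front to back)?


enqueue(22) -> [22]
enqueue(1) -> [22, 1]
dequeue() returns 22 -> [1]
enqueue(24) -> [1, 24]
enqueue(8) -> [1, 24, 8]
enqueue(23) -> [1, 24, 8, 23]
Final queue (front to back): [1, 24, 8, 23]


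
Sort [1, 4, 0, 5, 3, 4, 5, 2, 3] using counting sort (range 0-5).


Count array: [1, 1, 1, 2, 2, 2]
Reconstruct: [0, 1, 2, 3, 3, 4, 4, 5, 5]


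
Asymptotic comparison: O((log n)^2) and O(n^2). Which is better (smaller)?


polylogarithmic grows slower than quadratic
O((log n)^2) is asymptotically smaller; O(n^2) grows faster


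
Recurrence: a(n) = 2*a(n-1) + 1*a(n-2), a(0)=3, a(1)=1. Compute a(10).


Build bottom-up:
...a(8)=915, a(9)=2209, a(10)=2*2209+1*915=5333


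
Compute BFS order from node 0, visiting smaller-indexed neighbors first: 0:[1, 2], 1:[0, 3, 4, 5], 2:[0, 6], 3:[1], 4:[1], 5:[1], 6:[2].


BFS queue: start with [0]
Visit order: [0, 1, 2, 3, 4, 5, 6]


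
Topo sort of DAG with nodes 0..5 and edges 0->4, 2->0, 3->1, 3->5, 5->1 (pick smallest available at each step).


Kahn's algorithm, process smallest node first
Order: [2, 0, 3, 4, 5, 1]


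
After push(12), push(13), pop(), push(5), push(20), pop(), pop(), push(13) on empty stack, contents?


push(12) -> [12]
push(13) -> [12, 13]
pop() returns 13 -> [12]
push(5) -> [12, 5]
push(20) -> [12, 5, 20]
pop() returns 20 -> [12, 5]
pop() returns 5 -> [12]
push(13) -> [12, 13]
Final stack (bottom to top): [12, 13]


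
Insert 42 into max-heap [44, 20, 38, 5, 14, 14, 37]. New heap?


Append 42: [44, 20, 38, 5, 14, 14, 37, 42]
Bubble up: swap idx 7(42) with idx 3(5); swap idx 3(42) with idx 1(20)
Result: [44, 42, 38, 20, 14, 14, 37, 5]


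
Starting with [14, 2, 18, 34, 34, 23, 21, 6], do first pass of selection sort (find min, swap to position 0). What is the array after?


After one pass: [2, 14, 18, 34, 34, 23, 21, 6]


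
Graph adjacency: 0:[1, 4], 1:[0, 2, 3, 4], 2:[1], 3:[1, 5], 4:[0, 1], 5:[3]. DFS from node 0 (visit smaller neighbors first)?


DFS stack-based: start with [0]
Visit order: [0, 1, 2, 3, 5, 4]


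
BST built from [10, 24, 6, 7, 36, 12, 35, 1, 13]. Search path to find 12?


BST root = 10
Search for 12: compare at each node
Path: [10, 24, 12]


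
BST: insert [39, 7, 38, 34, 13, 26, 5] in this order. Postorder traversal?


Root = 39; build tree by BST insertion.
Postorder traversal: [5, 26, 13, 34, 38, 7, 39]


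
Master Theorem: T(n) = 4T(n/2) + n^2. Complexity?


a=4, b=2, c=2. log_2(4)=2 = c=2. Case 2: O(n^c log n) = O(n^2 log n)
Complexity: O(n^2 log n)


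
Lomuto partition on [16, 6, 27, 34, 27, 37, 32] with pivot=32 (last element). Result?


Elements <= 32 go left of pivot.
Result: [16, 6, 27, 27, 32, 37, 34], pivot at index 4


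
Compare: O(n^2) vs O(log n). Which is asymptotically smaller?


logarithmic grows slower than quadratic
O(log n) is asymptotically smaller; O(n^2) grows faster


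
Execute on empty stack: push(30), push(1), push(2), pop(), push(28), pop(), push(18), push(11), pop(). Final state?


push(30) -> [30]
push(1) -> [30, 1]
push(2) -> [30, 1, 2]
pop() returns 2 -> [30, 1]
push(28) -> [30, 1, 28]
pop() returns 28 -> [30, 1]
push(18) -> [30, 1, 18]
push(11) -> [30, 1, 18, 11]
pop() returns 11 -> [30, 1, 18]
Final stack (bottom to top): [30, 1, 18]


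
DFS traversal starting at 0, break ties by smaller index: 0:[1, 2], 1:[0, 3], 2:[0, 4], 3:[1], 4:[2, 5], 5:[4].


DFS stack-based: start with [0]
Visit order: [0, 1, 3, 2, 4, 5]


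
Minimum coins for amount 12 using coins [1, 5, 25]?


dp[0]=0; dp[i]=1+min(dp[i-c] for c in coins)
...dp[7]=3, dp[8]=4, dp[9]=5, dp[10]=2, dp[11]=3, dp[12]=4
Minimum coins for 12 = 4


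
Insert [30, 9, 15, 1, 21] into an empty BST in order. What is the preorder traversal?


Root = 30; build tree by BST insertion.
Preorder traversal: [30, 9, 1, 15, 21]


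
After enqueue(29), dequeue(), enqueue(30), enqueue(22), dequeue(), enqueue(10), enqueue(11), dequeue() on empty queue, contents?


enqueue(29) -> [29]
dequeue() returns 29 -> []
enqueue(30) -> [30]
enqueue(22) -> [30, 22]
dequeue() returns 30 -> [22]
enqueue(10) -> [22, 10]
enqueue(11) -> [22, 10, 11]
dequeue() returns 22 -> [10, 11]
Final queue (front to back): [10, 11]


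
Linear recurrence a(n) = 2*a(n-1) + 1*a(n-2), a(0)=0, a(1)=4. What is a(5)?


Build bottom-up:
...a(3)=20, a(4)=48, a(5)=2*48+1*20=116


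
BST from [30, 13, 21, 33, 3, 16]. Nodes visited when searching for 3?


BST root = 30
Search for 3: compare at each node
Path: [30, 13, 3]


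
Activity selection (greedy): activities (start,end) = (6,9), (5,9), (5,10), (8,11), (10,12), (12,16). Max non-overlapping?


Greedy: pick earliest-ending, then skip overlaps.
Selected (3 activities): [(6, 9), (10, 12), (12, 16)]


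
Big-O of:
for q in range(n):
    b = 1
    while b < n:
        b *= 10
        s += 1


Per nesting level: O(n) * O(log n) = O(n log n)
Complexity: O(n log n)


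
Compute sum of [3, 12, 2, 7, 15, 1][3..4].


Prefix sums: [0, 3, 15, 17, 24, 39, 40]
Sum[3..4] = prefix[5] - prefix[3] = 39 - 17 = 22


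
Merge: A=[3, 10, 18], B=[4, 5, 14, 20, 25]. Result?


Compare heads, take smaller each step.
Merged: [3, 4, 5, 10, 14, 18, 20, 25]


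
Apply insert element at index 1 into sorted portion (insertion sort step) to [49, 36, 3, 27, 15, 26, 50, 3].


After one pass: [36, 49, 3, 27, 15, 26, 50, 3]


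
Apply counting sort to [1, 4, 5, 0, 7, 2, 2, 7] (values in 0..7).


Count array: [1, 1, 2, 0, 1, 1, 0, 2]
Reconstruct: [0, 1, 2, 2, 4, 5, 7, 7]


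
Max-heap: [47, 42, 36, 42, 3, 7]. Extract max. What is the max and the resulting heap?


Max = 47
Replace root with last, heapify down
Resulting heap: [42, 42, 36, 7, 3]


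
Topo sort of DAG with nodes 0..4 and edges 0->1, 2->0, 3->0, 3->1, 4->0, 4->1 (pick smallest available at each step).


Kahn's algorithm, process smallest node first
Order: [2, 3, 4, 0, 1]


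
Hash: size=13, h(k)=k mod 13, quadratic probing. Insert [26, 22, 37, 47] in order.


Insertions: 26->slot 0; 22->slot 9; 37->slot 11; 47->slot 8
Table: [26, None, None, None, None, None, None, None, 47, 22, None, 37, None]


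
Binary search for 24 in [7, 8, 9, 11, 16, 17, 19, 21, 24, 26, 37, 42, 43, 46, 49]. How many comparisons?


Search for 24:
[0,14] mid=7 arr[7]=21
[8,14] mid=11 arr[11]=42
[8,10] mid=9 arr[9]=26
[8,8] mid=8 arr[8]=24
Total: 4 comparisons


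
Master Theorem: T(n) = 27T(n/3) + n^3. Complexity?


a=27, b=3, c=3. log_3(27)=3 = c=3. Case 2: O(n^c log n) = O(n^3 log n)
Complexity: O(n^3 log n)


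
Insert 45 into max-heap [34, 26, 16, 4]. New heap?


Append 45: [34, 26, 16, 4, 45]
Bubble up: swap idx 4(45) with idx 1(26); swap idx 1(45) with idx 0(34)
Result: [45, 34, 16, 4, 26]


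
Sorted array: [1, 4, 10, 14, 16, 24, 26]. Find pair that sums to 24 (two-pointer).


Two pointers: lo=0, hi=6
Found pair: (10, 14) summing to 24


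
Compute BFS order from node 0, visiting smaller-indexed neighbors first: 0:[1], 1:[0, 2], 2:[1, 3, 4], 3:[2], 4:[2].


BFS queue: start with [0]
Visit order: [0, 1, 2, 3, 4]


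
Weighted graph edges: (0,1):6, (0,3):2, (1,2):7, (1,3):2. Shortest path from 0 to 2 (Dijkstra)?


Dijkstra from 0:
Distances: {0: 0, 1: 4, 2: 11, 3: 2}
Shortest distance to 2 = 11, path = [0, 3, 1, 2]


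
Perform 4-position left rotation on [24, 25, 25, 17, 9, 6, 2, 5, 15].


Left rotate by 4: [9, 6, 2, 5, 15, 24, 25, 25, 17]


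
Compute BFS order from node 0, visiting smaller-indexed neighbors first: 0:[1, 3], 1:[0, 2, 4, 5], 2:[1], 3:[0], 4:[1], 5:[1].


BFS queue: start with [0]
Visit order: [0, 1, 3, 2, 4, 5]


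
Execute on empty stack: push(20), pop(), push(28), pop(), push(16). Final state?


push(20) -> [20]
pop() returns 20 -> []
push(28) -> [28]
pop() returns 28 -> []
push(16) -> [16]
Final stack (bottom to top): [16]


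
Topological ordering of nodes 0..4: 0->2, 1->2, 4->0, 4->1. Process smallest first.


Kahn's algorithm, process smallest node first
Order: [3, 4, 0, 1, 2]


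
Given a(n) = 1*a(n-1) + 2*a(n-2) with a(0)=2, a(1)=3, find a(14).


Build bottom-up:
...a(12)=6827, a(13)=13653, a(14)=1*13653+2*6827=27307


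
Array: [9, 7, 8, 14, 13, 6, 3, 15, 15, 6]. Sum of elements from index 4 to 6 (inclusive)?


Prefix sums: [0, 9, 16, 24, 38, 51, 57, 60, 75, 90, 96]
Sum[4..6] = prefix[7] - prefix[4] = 60 - 38 = 22


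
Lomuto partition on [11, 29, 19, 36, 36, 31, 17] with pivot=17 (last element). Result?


Elements <= 17 go left of pivot.
Result: [11, 17, 19, 36, 36, 31, 29], pivot at index 1


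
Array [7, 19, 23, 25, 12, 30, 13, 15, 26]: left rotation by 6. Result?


Left rotate by 6: [13, 15, 26, 7, 19, 23, 25, 12, 30]


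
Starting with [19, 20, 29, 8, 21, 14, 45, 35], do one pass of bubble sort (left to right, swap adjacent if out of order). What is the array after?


After one pass: [19, 20, 8, 21, 14, 29, 35, 45]


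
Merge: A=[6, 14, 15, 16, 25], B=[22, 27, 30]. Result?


Compare heads, take smaller each step.
Merged: [6, 14, 15, 16, 22, 25, 27, 30]


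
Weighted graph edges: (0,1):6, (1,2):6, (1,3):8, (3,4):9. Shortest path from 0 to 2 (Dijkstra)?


Dijkstra from 0:
Distances: {0: 0, 1: 6, 2: 12, 3: 14, 4: 23}
Shortest distance to 2 = 12, path = [0, 1, 2]


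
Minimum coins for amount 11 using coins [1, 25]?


dp[0]=0; dp[i]=1+min(dp[i-c] for c in coins)
...dp[6]=6, dp[7]=7, dp[8]=8, dp[9]=9, dp[10]=10, dp[11]=11
Minimum coins for 11 = 11


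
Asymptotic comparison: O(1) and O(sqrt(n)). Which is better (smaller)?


constant grows slower than sublinear
O(1) is asymptotically smaller; O(sqrt(n)) grows faster


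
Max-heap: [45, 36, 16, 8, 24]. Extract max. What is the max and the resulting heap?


Max = 45
Replace root with last, heapify down
Resulting heap: [36, 24, 16, 8]


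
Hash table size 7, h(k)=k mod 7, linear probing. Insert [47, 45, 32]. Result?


Insertions: 47->slot 5; 45->slot 3; 32->slot 4
Table: [None, None, None, 45, 32, 47, None]


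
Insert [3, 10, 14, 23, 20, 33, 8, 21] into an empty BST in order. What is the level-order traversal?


Root = 3; build tree by BST insertion.
Level-Order traversal: [3, 10, 8, 14, 23, 20, 33, 21]


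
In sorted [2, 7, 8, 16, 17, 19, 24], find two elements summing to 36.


Two pointers: lo=0, hi=6
Found pair: (17, 19) summing to 36


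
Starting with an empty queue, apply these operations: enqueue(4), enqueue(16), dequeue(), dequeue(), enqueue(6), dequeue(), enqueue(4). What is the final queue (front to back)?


enqueue(4) -> [4]
enqueue(16) -> [4, 16]
dequeue() returns 4 -> [16]
dequeue() returns 16 -> []
enqueue(6) -> [6]
dequeue() returns 6 -> []
enqueue(4) -> [4]
Final queue (front to back): [4]


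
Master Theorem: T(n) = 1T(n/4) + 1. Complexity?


a=1, b=4, c=0. log_4(1)=0 = c=0. Case 2: O(n^c log n) = O(log n)
Complexity: O(log n)


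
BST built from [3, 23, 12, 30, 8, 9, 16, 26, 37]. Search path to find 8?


BST root = 3
Search for 8: compare at each node
Path: [3, 23, 12, 8]


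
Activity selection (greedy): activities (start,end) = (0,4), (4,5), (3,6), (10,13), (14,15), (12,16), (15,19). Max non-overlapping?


Greedy: pick earliest-ending, then skip overlaps.
Selected (5 activities): [(0, 4), (4, 5), (10, 13), (14, 15), (15, 19)]


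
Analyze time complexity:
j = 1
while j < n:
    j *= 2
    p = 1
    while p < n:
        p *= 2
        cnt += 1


Per nesting level: O(log n) * O(log n) = O((log n)^2)
Complexity: O((log n)^2)


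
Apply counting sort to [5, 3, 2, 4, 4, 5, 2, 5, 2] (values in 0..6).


Count array: [0, 0, 3, 1, 2, 3, 0]
Reconstruct: [2, 2, 2, 3, 4, 4, 5, 5, 5]


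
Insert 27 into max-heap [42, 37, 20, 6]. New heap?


Append 27: [42, 37, 20, 6, 27]
Bubble up: no swaps needed
Result: [42, 37, 20, 6, 27]


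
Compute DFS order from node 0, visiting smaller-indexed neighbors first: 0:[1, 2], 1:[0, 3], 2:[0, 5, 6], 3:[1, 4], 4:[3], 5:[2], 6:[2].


DFS stack-based: start with [0]
Visit order: [0, 1, 3, 4, 2, 5, 6]


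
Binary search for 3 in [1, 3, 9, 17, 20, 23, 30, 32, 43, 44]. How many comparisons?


Search for 3:
[0,9] mid=4 arr[4]=20
[0,3] mid=1 arr[1]=3
Total: 2 comparisons


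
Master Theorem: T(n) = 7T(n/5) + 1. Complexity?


a=7, b=5, c=0. log_5(7)=1.209 > c=0. Case 1: O(n^log_b(a)) = O(n^1.209)
Complexity: O(n^1.209)


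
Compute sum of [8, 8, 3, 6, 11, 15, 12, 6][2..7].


Prefix sums: [0, 8, 16, 19, 25, 36, 51, 63, 69]
Sum[2..7] = prefix[8] - prefix[2] = 69 - 16 = 53


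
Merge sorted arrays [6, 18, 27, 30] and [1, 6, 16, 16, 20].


Compare heads, take smaller each step.
Merged: [1, 6, 6, 16, 16, 18, 20, 27, 30]


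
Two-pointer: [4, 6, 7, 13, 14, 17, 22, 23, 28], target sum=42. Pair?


Two pointers: lo=0, hi=8
Found pair: (14, 28) summing to 42


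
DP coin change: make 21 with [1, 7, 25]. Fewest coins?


dp[0]=0; dp[i]=1+min(dp[i-c] for c in coins)
...dp[16]=4, dp[17]=5, dp[18]=6, dp[19]=7, dp[20]=8, dp[21]=3
Minimum coins for 21 = 3


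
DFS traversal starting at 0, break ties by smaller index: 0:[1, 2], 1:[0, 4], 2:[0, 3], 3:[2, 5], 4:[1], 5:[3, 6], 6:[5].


DFS stack-based: start with [0]
Visit order: [0, 1, 4, 2, 3, 5, 6]


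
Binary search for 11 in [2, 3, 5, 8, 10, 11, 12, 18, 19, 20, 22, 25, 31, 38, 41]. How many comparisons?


Search for 11:
[0,14] mid=7 arr[7]=18
[0,6] mid=3 arr[3]=8
[4,6] mid=5 arr[5]=11
Total: 3 comparisons


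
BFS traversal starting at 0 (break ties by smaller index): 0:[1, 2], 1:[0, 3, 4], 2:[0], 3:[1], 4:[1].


BFS queue: start with [0]
Visit order: [0, 1, 2, 3, 4]


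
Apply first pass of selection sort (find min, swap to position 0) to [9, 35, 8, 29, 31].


After one pass: [8, 35, 9, 29, 31]


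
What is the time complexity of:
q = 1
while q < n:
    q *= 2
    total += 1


Per nesting level: O(log n) = O(log n)
Complexity: O(log n)


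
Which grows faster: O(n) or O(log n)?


logarithmic grows slower than linear
O(log n) is asymptotically smaller; O(n) grows faster


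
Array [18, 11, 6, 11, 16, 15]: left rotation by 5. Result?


Left rotate by 5: [15, 18, 11, 6, 11, 16]


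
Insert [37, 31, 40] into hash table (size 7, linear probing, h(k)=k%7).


Insertions: 37->slot 2; 31->slot 3; 40->slot 5
Table: [None, None, 37, 31, None, 40, None]


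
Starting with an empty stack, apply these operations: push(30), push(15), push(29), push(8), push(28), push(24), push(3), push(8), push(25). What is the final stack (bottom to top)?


push(30) -> [30]
push(15) -> [30, 15]
push(29) -> [30, 15, 29]
push(8) -> [30, 15, 29, 8]
push(28) -> [30, 15, 29, 8, 28]
push(24) -> [30, 15, 29, 8, 28, 24]
push(3) -> [30, 15, 29, 8, 28, 24, 3]
push(8) -> [30, 15, 29, 8, 28, 24, 3, 8]
push(25) -> [30, 15, 29, 8, 28, 24, 3, 8, 25]
Final stack (bottom to top): [30, 15, 29, 8, 28, 24, 3, 8, 25]


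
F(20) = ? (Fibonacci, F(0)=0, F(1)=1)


F(n)=F(n-1)+F(n-2)
...F(18)=2584, F(19)=4181, F(20)=6765


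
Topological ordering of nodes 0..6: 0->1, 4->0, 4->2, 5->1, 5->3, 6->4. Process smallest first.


Kahn's algorithm, process smallest node first
Order: [5, 3, 6, 4, 0, 1, 2]


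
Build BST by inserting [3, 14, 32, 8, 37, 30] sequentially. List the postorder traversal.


Root = 3; build tree by BST insertion.
Postorder traversal: [8, 30, 37, 32, 14, 3]


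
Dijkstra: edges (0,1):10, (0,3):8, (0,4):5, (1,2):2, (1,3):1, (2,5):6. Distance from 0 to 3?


Dijkstra from 0:
Distances: {0: 0, 1: 9, 2: 11, 3: 8, 4: 5, 5: 17}
Shortest distance to 3 = 8, path = [0, 3]


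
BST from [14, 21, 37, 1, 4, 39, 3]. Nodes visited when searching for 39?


BST root = 14
Search for 39: compare at each node
Path: [14, 21, 37, 39]


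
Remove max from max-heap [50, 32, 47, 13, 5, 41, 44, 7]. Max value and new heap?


Max = 50
Replace root with last, heapify down
Resulting heap: [47, 32, 44, 13, 5, 41, 7]


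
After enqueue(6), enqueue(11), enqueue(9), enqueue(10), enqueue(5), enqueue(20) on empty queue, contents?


enqueue(6) -> [6]
enqueue(11) -> [6, 11]
enqueue(9) -> [6, 11, 9]
enqueue(10) -> [6, 11, 9, 10]
enqueue(5) -> [6, 11, 9, 10, 5]
enqueue(20) -> [6, 11, 9, 10, 5, 20]
Final queue (front to back): [6, 11, 9, 10, 5, 20]


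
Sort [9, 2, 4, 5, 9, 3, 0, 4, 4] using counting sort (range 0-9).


Count array: [1, 0, 1, 1, 3, 1, 0, 0, 0, 2]
Reconstruct: [0, 2, 3, 4, 4, 4, 5, 9, 9]


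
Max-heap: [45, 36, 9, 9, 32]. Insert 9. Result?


Append 9: [45, 36, 9, 9, 32, 9]
Bubble up: no swaps needed
Result: [45, 36, 9, 9, 32, 9]


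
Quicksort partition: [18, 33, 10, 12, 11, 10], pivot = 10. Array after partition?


Elements <= 10 go left of pivot.
Result: [10, 10, 18, 12, 11, 33], pivot at index 1


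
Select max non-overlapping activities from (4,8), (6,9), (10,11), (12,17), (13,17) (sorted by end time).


Greedy: pick earliest-ending, then skip overlaps.
Selected (3 activities): [(4, 8), (10, 11), (12, 17)]


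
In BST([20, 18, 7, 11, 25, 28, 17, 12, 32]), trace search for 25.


BST root = 20
Search for 25: compare at each node
Path: [20, 25]


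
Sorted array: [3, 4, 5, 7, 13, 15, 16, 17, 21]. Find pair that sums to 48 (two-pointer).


Two pointers: lo=0, hi=8
No pair sums to 48


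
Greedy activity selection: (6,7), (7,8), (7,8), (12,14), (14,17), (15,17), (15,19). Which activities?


Greedy: pick earliest-ending, then skip overlaps.
Selected (4 activities): [(6, 7), (7, 8), (12, 14), (14, 17)]


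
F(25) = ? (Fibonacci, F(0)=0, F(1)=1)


F(n)=F(n-1)+F(n-2)
...F(23)=28657, F(24)=46368, F(25)=75025


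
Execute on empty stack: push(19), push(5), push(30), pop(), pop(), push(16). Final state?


push(19) -> [19]
push(5) -> [19, 5]
push(30) -> [19, 5, 30]
pop() returns 30 -> [19, 5]
pop() returns 5 -> [19]
push(16) -> [19, 16]
Final stack (bottom to top): [19, 16]


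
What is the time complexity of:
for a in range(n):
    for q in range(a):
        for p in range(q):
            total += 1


Per nesting level: O(n) * O(n) [triangular over a] * O(n) [triangular over q] = O(n^3)
Complexity: O(n^3)


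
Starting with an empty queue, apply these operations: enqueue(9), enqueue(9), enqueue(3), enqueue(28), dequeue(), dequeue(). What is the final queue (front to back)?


enqueue(9) -> [9]
enqueue(9) -> [9, 9]
enqueue(3) -> [9, 9, 3]
enqueue(28) -> [9, 9, 3, 28]
dequeue() returns 9 -> [9, 3, 28]
dequeue() returns 9 -> [3, 28]
Final queue (front to back): [3, 28]


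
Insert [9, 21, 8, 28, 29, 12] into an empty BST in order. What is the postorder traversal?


Root = 9; build tree by BST insertion.
Postorder traversal: [8, 12, 29, 28, 21, 9]


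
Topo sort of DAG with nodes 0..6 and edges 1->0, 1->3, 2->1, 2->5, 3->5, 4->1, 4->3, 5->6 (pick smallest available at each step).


Kahn's algorithm, process smallest node first
Order: [2, 4, 1, 0, 3, 5, 6]


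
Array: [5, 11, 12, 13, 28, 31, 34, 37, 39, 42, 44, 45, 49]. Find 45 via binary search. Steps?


Search for 45:
[0,12] mid=6 arr[6]=34
[7,12] mid=9 arr[9]=42
[10,12] mid=11 arr[11]=45
Total: 3 comparisons


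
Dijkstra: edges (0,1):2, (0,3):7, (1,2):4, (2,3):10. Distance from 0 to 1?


Dijkstra from 0:
Distances: {0: 0, 1: 2, 2: 6, 3: 7}
Shortest distance to 1 = 2, path = [0, 1]


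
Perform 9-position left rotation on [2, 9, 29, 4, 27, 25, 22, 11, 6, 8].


Left rotate by 9: [8, 2, 9, 29, 4, 27, 25, 22, 11, 6]


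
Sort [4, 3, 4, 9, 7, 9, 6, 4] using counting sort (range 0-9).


Count array: [0, 0, 0, 1, 3, 0, 1, 1, 0, 2]
Reconstruct: [3, 4, 4, 4, 6, 7, 9, 9]


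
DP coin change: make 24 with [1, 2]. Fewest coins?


dp[0]=0; dp[i]=1+min(dp[i-c] for c in coins)
...dp[19]=10, dp[20]=10, dp[21]=11, dp[22]=11, dp[23]=12, dp[24]=12
Minimum coins for 24 = 12


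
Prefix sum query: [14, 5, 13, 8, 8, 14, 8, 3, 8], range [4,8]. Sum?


Prefix sums: [0, 14, 19, 32, 40, 48, 62, 70, 73, 81]
Sum[4..8] = prefix[9] - prefix[4] = 81 - 40 = 41


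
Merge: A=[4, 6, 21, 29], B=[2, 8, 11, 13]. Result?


Compare heads, take smaller each step.
Merged: [2, 4, 6, 8, 11, 13, 21, 29]


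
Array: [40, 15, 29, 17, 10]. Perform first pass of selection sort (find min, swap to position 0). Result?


After one pass: [10, 15, 29, 17, 40]


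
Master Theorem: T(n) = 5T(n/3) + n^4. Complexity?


a=5, b=3, c=4. log_3(5)=1.465 < c=4. Case 3: O(n^c) = O(n^4)
Complexity: O(n^4)


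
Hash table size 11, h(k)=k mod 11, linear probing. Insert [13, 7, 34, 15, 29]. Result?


Insertions: 13->slot 2; 7->slot 7; 34->slot 1; 15->slot 4; 29->slot 8
Table: [None, 34, 13, None, 15, None, None, 7, 29, None, None]


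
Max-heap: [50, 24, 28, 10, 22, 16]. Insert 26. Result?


Append 26: [50, 24, 28, 10, 22, 16, 26]
Bubble up: no swaps needed
Result: [50, 24, 28, 10, 22, 16, 26]


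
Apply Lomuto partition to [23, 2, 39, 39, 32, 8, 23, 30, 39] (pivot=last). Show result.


Elements <= 39 go left of pivot.
Result: [23, 2, 39, 39, 32, 8, 23, 30, 39], pivot at index 8


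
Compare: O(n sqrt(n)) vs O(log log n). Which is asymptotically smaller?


double-logarithmic grows slower than n^1.5
O(log log n) is asymptotically smaller; O(n sqrt(n)) grows faster


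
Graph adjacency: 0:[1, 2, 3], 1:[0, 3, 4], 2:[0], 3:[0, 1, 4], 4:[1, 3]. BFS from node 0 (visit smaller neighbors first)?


BFS queue: start with [0]
Visit order: [0, 1, 2, 3, 4]


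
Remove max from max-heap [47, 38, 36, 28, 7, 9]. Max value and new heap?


Max = 47
Replace root with last, heapify down
Resulting heap: [38, 28, 36, 9, 7]


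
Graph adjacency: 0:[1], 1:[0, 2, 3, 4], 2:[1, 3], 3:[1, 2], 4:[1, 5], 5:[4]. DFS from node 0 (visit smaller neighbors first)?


DFS stack-based: start with [0]
Visit order: [0, 1, 2, 3, 4, 5]


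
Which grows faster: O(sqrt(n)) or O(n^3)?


sublinear grows slower than cubic
O(sqrt(n)) is asymptotically smaller; O(n^3) grows faster


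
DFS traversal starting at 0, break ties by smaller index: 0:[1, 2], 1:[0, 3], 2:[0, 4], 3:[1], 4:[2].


DFS stack-based: start with [0]
Visit order: [0, 1, 3, 2, 4]


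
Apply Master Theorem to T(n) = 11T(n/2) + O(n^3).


a=11, b=2, c=3. log_2(11)=3.459 > c=3. Case 1: O(n^log_b(a)) = O(n^3.459)
Complexity: O(n^3.459)


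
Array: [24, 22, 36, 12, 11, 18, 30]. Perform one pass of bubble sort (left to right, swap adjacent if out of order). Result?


After one pass: [22, 24, 12, 11, 18, 30, 36]


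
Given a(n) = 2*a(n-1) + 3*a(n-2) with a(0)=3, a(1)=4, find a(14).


Build bottom-up:
...a(12)=930023, a(13)=2790064, a(14)=2*2790064+3*930023=8370197


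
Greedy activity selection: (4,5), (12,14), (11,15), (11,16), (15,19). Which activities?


Greedy: pick earliest-ending, then skip overlaps.
Selected (3 activities): [(4, 5), (12, 14), (15, 19)]


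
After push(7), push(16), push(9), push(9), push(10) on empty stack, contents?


push(7) -> [7]
push(16) -> [7, 16]
push(9) -> [7, 16, 9]
push(9) -> [7, 16, 9, 9]
push(10) -> [7, 16, 9, 9, 10]
Final stack (bottom to top): [7, 16, 9, 9, 10]


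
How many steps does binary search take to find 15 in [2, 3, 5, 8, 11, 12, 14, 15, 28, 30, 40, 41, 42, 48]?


Search for 15:
[0,13] mid=6 arr[6]=14
[7,13] mid=10 arr[10]=40
[7,9] mid=8 arr[8]=28
[7,7] mid=7 arr[7]=15
Total: 4 comparisons


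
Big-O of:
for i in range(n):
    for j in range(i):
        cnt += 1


Per nesting level: O(n) * O(n) [triangular over i] = O(n^2)
Complexity: O(n^2)


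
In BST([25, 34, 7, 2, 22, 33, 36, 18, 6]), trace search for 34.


BST root = 25
Search for 34: compare at each node
Path: [25, 34]


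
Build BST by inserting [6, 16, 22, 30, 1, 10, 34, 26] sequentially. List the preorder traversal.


Root = 6; build tree by BST insertion.
Preorder traversal: [6, 1, 16, 10, 22, 30, 26, 34]


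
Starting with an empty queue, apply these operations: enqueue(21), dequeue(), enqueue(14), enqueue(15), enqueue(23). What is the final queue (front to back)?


enqueue(21) -> [21]
dequeue() returns 21 -> []
enqueue(14) -> [14]
enqueue(15) -> [14, 15]
enqueue(23) -> [14, 15, 23]
Final queue (front to back): [14, 15, 23]


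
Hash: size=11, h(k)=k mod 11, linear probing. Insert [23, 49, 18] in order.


Insertions: 23->slot 1; 49->slot 5; 18->slot 7
Table: [None, 23, None, None, None, 49, None, 18, None, None, None]


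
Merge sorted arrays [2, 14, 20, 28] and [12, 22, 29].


Compare heads, take smaller each step.
Merged: [2, 12, 14, 20, 22, 28, 29]


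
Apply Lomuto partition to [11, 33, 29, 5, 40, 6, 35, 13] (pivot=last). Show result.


Elements <= 13 go left of pivot.
Result: [11, 5, 6, 13, 40, 29, 35, 33], pivot at index 3


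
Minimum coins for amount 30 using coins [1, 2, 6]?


dp[0]=0; dp[i]=1+min(dp[i-c] for c in coins)
...dp[25]=5, dp[26]=5, dp[27]=6, dp[28]=6, dp[29]=7, dp[30]=5
Minimum coins for 30 = 5


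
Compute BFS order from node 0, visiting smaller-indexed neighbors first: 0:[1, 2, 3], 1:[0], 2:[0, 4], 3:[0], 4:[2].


BFS queue: start with [0]
Visit order: [0, 1, 2, 3, 4]


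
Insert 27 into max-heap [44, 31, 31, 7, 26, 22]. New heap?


Append 27: [44, 31, 31, 7, 26, 22, 27]
Bubble up: no swaps needed
Result: [44, 31, 31, 7, 26, 22, 27]


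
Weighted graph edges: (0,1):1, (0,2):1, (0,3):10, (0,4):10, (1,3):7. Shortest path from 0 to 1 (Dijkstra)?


Dijkstra from 0:
Distances: {0: 0, 1: 1, 2: 1, 3: 8, 4: 10}
Shortest distance to 1 = 1, path = [0, 1]


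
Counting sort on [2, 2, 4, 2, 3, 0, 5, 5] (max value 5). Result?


Count array: [1, 0, 3, 1, 1, 2]
Reconstruct: [0, 2, 2, 2, 3, 4, 5, 5]


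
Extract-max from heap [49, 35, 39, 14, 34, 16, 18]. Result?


Max = 49
Replace root with last, heapify down
Resulting heap: [39, 35, 18, 14, 34, 16]


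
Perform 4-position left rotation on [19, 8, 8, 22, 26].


Left rotate by 4: [26, 19, 8, 8, 22]


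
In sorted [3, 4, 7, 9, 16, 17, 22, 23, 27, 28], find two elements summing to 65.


Two pointers: lo=0, hi=9
No pair sums to 65


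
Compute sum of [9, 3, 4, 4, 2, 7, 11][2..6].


Prefix sums: [0, 9, 12, 16, 20, 22, 29, 40]
Sum[2..6] = prefix[7] - prefix[2] = 40 - 12 = 28


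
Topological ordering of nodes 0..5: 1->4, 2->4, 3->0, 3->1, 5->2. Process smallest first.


Kahn's algorithm, process smallest node first
Order: [3, 0, 1, 5, 2, 4]


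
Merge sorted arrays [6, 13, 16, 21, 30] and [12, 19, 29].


Compare heads, take smaller each step.
Merged: [6, 12, 13, 16, 19, 21, 29, 30]


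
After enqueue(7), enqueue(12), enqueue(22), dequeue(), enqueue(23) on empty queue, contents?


enqueue(7) -> [7]
enqueue(12) -> [7, 12]
enqueue(22) -> [7, 12, 22]
dequeue() returns 7 -> [12, 22]
enqueue(23) -> [12, 22, 23]
Final queue (front to back): [12, 22, 23]


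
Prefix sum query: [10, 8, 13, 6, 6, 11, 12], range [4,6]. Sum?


Prefix sums: [0, 10, 18, 31, 37, 43, 54, 66]
Sum[4..6] = prefix[7] - prefix[4] = 66 - 37 = 29


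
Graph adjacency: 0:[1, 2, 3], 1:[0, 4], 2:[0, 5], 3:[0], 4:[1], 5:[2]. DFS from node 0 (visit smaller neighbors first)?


DFS stack-based: start with [0]
Visit order: [0, 1, 4, 2, 5, 3]


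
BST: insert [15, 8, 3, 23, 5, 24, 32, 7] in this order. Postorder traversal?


Root = 15; build tree by BST insertion.
Postorder traversal: [7, 5, 3, 8, 32, 24, 23, 15]


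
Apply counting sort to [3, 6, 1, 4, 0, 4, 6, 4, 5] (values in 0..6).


Count array: [1, 1, 0, 1, 3, 1, 2]
Reconstruct: [0, 1, 3, 4, 4, 4, 5, 6, 6]


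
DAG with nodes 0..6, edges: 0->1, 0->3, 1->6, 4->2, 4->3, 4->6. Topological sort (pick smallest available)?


Kahn's algorithm, process smallest node first
Order: [0, 1, 4, 2, 3, 5, 6]


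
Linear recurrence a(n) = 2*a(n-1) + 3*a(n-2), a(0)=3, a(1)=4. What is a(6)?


Build bottom-up:
...a(4)=143, a(5)=424, a(6)=2*424+3*143=1277


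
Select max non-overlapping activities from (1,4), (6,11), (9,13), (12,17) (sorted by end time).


Greedy: pick earliest-ending, then skip overlaps.
Selected (3 activities): [(1, 4), (6, 11), (12, 17)]


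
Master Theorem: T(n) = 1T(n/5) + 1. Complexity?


a=1, b=5, c=0. log_5(1)=0 = c=0. Case 2: O(n^c log n) = O(log n)
Complexity: O(log n)


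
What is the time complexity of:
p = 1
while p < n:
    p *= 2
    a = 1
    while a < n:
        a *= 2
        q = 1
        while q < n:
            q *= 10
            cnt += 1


Per nesting level: O(log n) * O(log n) * O(log n) = O((log n)^3)
Complexity: O((log n)^3)


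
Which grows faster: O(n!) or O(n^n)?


factorial grows slower than n^n
O(n!) is asymptotically smaller; O(n^n) grows faster


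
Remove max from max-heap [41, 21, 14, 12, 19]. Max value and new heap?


Max = 41
Replace root with last, heapify down
Resulting heap: [21, 19, 14, 12]


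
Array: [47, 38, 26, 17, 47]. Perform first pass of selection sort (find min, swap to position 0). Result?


After one pass: [17, 38, 26, 47, 47]


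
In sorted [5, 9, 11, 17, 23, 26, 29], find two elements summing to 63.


Two pointers: lo=0, hi=6
No pair sums to 63


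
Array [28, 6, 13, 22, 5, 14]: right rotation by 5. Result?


Right rotate by 5: [6, 13, 22, 5, 14, 28]


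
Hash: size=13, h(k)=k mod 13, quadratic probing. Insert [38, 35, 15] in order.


Insertions: 38->slot 12; 35->slot 9; 15->slot 2
Table: [None, None, 15, None, None, None, None, None, None, 35, None, None, 38]


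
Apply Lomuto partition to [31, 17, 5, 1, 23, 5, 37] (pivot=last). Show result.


Elements <= 37 go left of pivot.
Result: [31, 17, 5, 1, 23, 5, 37], pivot at index 6


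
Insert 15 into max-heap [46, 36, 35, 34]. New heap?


Append 15: [46, 36, 35, 34, 15]
Bubble up: no swaps needed
Result: [46, 36, 35, 34, 15]


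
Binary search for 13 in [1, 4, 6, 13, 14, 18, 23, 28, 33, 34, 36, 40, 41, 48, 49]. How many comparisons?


Search for 13:
[0,14] mid=7 arr[7]=28
[0,6] mid=3 arr[3]=13
Total: 2 comparisons


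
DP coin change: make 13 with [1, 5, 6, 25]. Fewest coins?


dp[0]=0; dp[i]=1+min(dp[i-c] for c in coins)
...dp[8]=3, dp[9]=4, dp[10]=2, dp[11]=2, dp[12]=2, dp[13]=3
Minimum coins for 13 = 3


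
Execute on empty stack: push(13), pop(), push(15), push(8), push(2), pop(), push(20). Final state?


push(13) -> [13]
pop() returns 13 -> []
push(15) -> [15]
push(8) -> [15, 8]
push(2) -> [15, 8, 2]
pop() returns 2 -> [15, 8]
push(20) -> [15, 8, 20]
Final stack (bottom to top): [15, 8, 20]


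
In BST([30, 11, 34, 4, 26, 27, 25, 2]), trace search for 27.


BST root = 30
Search for 27: compare at each node
Path: [30, 11, 26, 27]
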